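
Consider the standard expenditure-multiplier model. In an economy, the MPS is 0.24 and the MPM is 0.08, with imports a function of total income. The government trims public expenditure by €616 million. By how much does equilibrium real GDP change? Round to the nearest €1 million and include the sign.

MPC = 1 − MPS = 1 − 0.24 = 0.76.
Expenditure multiplier = 1/(1 − c + m) = 1/(1 − 0.76 + 0.08) = 1/0.32 = 3.125.
ΔY = k × ΔG = (−€616 million) / 0.32 = −€1,925 million.

−€1,925 million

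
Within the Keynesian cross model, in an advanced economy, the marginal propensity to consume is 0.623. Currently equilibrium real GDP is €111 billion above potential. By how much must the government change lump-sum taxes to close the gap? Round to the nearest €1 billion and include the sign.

+€67 billion

Spending multiplier = 1/(1 − MPC) = 1/(1 − 0.623) = 1/0.377 ≈ 2.653.
Tax multiplier = −c·k = −0.623/0.377 ≈ −1.653. Need ΔY = −€111 billion, so ΔT = ΔY/(−c·k) = −(−€111 billion) × 0.377 / 0.623 ≈ +€67 billion.
The government should raise lump-sum taxes by €67 billion.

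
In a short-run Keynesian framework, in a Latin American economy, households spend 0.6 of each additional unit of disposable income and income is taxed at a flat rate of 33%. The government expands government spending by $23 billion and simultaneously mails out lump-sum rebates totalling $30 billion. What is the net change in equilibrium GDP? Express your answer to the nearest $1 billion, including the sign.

+$69 billion

Expenditure multiplier = 1/(1 − c(1−t)) = 1/(1 − 0.6×0.67) = 1/0.598 ≈ 1.672.
ΔG contributes k·ΔG = (+$23 billion) / 0.598 ≈ +$38.5 billion.
ΔT of −$30 billion changes first-round spending by −c·ΔT = +$18 billion, contributing k·(−c·ΔT) = (+$18 billion) / 0.598 ≈ +$30.1 billion.
Net ΔY = k(ΔG − c·ΔT) = (+$41 billion) / 0.598 ≈ +$69 billion.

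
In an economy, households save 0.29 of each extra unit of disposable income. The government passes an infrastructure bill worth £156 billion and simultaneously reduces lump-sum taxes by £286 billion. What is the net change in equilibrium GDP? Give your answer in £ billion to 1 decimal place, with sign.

+£1,238.1 billion

MPC = 1 − MPS = 1 − 0.29 = 0.71.
Expenditure multiplier = 1/(1 − MPC) = 1/(1 − 0.71) = 1/0.29 ≈ 3.448.
ΔG contributes k·ΔG = (+£156 billion) / 0.29 ≈ +£537.9 billion.
ΔT of −£286 billion changes first-round spending by −c·ΔT = +£203.06 billion, contributing k·(−c·ΔT) = (+£203.06 billion) / 0.29 ≈ +£700.2 billion.
Net ΔY = k(ΔG − c·ΔT) = (+£359.06 billion) / 0.29 ≈ +£1,238.1 billion.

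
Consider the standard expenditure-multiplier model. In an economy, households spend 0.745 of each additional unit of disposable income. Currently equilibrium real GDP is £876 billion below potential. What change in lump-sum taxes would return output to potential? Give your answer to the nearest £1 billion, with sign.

−£300 billion

Spending multiplier = 1/(1 − MPC) = 1/(1 − 0.745) = 1/0.255 ≈ 3.922.
Tax multiplier = −c·k = −0.745/0.255 ≈ −2.922. Need ΔY = +£876 billion, so ΔT = ΔY/(−c·k) = −(+£876 billion) × 0.255 / 0.745 ≈ −£300 billion.
The government should cut lump-sum taxes by £300 billion.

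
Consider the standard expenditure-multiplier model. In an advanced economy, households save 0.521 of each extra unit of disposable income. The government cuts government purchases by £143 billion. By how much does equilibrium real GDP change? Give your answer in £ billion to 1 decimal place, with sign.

−£274.5 billion

MPC = 1 − MPS = 1 − 0.521 = 0.479.
Expenditure multiplier = 1/(1 − MPC) = 1/(1 − 0.479) = 1/0.521 ≈ 1.919.
ΔY = k × ΔG = (−£143 billion) / 0.521 ≈ −£274.5 billion.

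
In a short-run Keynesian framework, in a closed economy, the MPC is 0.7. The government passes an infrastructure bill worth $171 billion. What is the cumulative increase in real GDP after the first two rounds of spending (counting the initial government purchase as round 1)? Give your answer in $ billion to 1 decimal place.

$290.7 billion

Round 1 adds ΔG = $171 billion; each later round is MPC = 0.7 times the previous.
After 2 rounds: 171 + 119.7 = ΔG·(1 − c^2)/(1 − c) = 171 × (1 − 0.49)/0.3 = $290.7 billion.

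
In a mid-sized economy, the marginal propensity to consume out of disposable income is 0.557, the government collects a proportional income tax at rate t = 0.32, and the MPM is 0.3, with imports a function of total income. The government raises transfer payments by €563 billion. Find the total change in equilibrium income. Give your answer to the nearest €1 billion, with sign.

+€340 billion

The transfer change shifts disposable income by +€563 billion, so first-round consumption changes by c·ΔTR = 0.557 × (+€563 billion) = +€313.591 billion.
Expenditure multiplier = 1/(1 − c(1−t) + m) = 1/(1 − 0.557×0.68 + 0.3) = 1/0.92124 ≈ 1.085.
The transfer multiplier is c × k ≈ 0.605, so ΔY = k × (c·ΔTR) = (+€313.591 billion) / 0.92124 ≈ +€340 billion.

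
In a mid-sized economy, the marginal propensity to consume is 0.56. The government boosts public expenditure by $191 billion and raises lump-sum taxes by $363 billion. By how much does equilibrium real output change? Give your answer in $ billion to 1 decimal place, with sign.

−$27.9 billion

Expenditure multiplier = 1/(1 − MPC) = 1/(1 − 0.56) = 1/0.44 ≈ 2.273.
ΔG contributes k·ΔG = (+$191 billion) / 0.44 ≈ +$434.1 billion.
ΔT of +$363 billion changes first-round spending by −c·ΔT = −$203.28 billion, contributing k·(−c·ΔT) = (−$203.28 billion) / 0.44 = −$462 billion.
Net ΔY = k(ΔG − c·ΔT) = (−$12.28 billion) / 0.44 ≈ −$27.9 billion.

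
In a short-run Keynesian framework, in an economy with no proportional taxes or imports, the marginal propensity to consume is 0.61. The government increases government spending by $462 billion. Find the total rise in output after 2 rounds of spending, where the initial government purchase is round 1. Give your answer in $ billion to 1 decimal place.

$743.8 billion

Round 1 adds ΔG = $462 billion; each later round is MPC = 0.61 times the previous.
After 2 rounds: 462 + 281.82 = ΔG·(1 − c^2)/(1 − c) = 462 × (1 − 0.3721)/0.39 ≈ $743.8 billion.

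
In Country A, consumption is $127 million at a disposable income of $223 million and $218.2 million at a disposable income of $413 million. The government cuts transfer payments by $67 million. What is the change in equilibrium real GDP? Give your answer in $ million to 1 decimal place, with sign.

MPC = ΔC/ΔYd = (218.2 − 127)/(413 − 223) = 91.2/190 = 0.48.
The transfer change shifts disposable income by −$67 million, so first-round consumption changes by c·ΔTR = 0.48 × (−$67 million) = −$32.16 million.
Expenditure multiplier = 1/(1 − MPC) = 1/(1 − 0.48) = 1/0.52 ≈ 1.923.
The transfer multiplier is c × k ≈ 0.923, so ΔY = k × (c·ΔTR) = (−$32.16 million) / 0.52 ≈ −$61.8 million.

−$61.8 million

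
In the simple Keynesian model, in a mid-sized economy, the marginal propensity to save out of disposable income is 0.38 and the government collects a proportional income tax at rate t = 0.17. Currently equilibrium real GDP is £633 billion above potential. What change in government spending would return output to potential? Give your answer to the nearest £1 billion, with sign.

MPC = 1 − MPS = 1 − 0.38 = 0.62.
Spending multiplier = 1/(1 − c(1−t)) = 1/(1 − 0.62×0.83) = 1/0.4854 ≈ 2.06.
Need ΔY = −£633 billion, so ΔG = ΔY/k = (−£633 billion) × 0.4854 ≈ −£307 billion.
The government should cut government spending by £307 billion.

−£307 billion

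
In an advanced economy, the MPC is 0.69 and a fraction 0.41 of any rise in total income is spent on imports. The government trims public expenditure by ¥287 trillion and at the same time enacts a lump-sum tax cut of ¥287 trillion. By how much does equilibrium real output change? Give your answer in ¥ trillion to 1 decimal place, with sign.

Expenditure multiplier = 1/(1 − c + m) = 1/(1 − 0.69 + 0.41) = 1/0.72 ≈ 1.389.
ΔG contributes k·ΔG = (−¥287 trillion) / 0.72 ≈ −¥398.6 trillion.
ΔT of −¥287 trillion changes first-round spending by −c·ΔT = +¥198.03 trillion, contributing k·(−c·ΔT) = (+¥198.03 trillion) / 0.72 ≈ +¥275 trillion.
Net ΔY = k(ΔG − c·ΔT) = (−¥88.97 trillion) / 0.72 ≈ −¥123.6 trillion.

−¥123.6 trillion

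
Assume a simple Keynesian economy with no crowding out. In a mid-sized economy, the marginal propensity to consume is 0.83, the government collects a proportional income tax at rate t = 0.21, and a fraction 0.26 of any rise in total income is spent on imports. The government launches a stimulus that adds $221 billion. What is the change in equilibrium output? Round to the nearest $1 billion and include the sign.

Government-spending multiplier = 1/(1 − c(1−t) + m) = 1/(1 − 0.83×0.79 + 0.26) = 1/0.6043 ≈ 1.655.
ΔY = k × ΔG = (+$221 billion) / 0.6043 ≈ +$366 billion.

+$366 billion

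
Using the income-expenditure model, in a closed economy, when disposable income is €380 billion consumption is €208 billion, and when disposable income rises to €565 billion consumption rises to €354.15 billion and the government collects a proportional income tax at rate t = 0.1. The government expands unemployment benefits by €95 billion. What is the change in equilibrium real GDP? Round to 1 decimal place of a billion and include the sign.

+€259.7 billion

MPC = ΔC/ΔYd = (354.15 − 208)/(565 − 380) = 146.15/185 = 0.79.
The transfer change shifts disposable income by +€95 billion, so first-round consumption changes by c·ΔTR = 0.79 × (+€95 billion) = +€75.05 billion.
Expenditure multiplier = 1/(1 − c(1−t)) = 1/(1 − 0.79×0.9) = 1/0.289 ≈ 3.46.
The transfer multiplier is c × k ≈ 2.734, so ΔY = k × (c·ΔTR) = (+€75.05 billion) / 0.289 ≈ +€259.7 billion.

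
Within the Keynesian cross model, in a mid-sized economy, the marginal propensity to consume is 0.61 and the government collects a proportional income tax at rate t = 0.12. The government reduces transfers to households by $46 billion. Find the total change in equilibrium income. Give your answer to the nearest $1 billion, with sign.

−$61 billion

The transfer change shifts disposable income by −$46 billion, so first-round consumption changes by c·ΔTR = 0.61 × (−$46 billion) = −$28.06 billion.
Expenditure multiplier = 1/(1 − c(1−t)) = 1/(1 − 0.61×0.88) = 1/0.4632 ≈ 2.159.
The transfer multiplier is c × k ≈ 1.317, so ΔY = k × (c·ΔTR) = (−$28.06 billion) / 0.4632 ≈ −$61 billion.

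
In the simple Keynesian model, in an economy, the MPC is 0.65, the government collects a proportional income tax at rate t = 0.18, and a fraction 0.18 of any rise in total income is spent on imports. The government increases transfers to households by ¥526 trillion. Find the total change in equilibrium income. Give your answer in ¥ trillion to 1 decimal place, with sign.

The transfer change shifts disposable income by +¥526 trillion, so first-round consumption changes by c·ΔTR = 0.65 × (+¥526 trillion) = +¥341.9 trillion.
Expenditure multiplier = 1/(1 − c(1−t) + m) = 1/(1 − 0.65×0.82 + 0.18) = 1/0.647 ≈ 1.546.
The transfer multiplier is c × k ≈ 1.005, so ΔY = k × (c·ΔTR) = (+¥341.9 trillion) / 0.647 ≈ +¥528.4 trillion.

+¥528.4 trillion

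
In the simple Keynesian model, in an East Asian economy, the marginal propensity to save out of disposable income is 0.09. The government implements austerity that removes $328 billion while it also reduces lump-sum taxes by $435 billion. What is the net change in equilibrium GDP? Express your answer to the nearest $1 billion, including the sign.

MPC = 1 − MPS = 1 − 0.09 = 0.91.
Expenditure multiplier = 1/(1 − MPC) = 1/(1 − 0.91) = 1/0.09 ≈ 11.111.
ΔG contributes k·ΔG = (−$328 billion) / 0.09 ≈ −$3,644.4 billion.
ΔT of −$435 billion changes first-round spending by −c·ΔT = +$395.85 billion, contributing k·(−c·ΔT) = (+$395.85 billion) / 0.09 ≈ +$4,398.3 billion.
Net ΔY = k(ΔG − c·ΔT) = (+$67.85 billion) / 0.09 ≈ +$754 billion.

+$754 billion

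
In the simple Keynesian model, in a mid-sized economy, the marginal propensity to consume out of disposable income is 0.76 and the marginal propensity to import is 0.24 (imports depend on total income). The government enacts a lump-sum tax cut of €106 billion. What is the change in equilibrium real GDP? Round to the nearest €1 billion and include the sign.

A lump-sum tax change of −€106 billion shifts disposable income by +€106 billion; first-round consumption changes by −c × ΔT = −0.76 × (−€106 billion) = +€80.56 billion.
Expenditure multiplier = 1/(1 − c + m) = 1/(1 − 0.76 + 0.24) = 1/0.48 ≈ 2.083.
The tax multiplier is −c × k ≈ −1.583, so ΔY = k × (−c·ΔT) = (+€80.56 billion) / 0.48 ≈ +€168 billion.

+€168 billion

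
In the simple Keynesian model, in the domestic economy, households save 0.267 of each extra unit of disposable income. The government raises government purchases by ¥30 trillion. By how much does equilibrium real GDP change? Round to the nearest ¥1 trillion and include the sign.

MPC = 1 − MPS = 1 − 0.267 = 0.733.
Spending multiplier = 1/(1 − MPC) = 1/(1 − 0.733) = 1/0.267 ≈ 3.745.
ΔY = k × ΔG = (+¥30 trillion) / 0.267 ≈ +¥112 trillion.

+¥112 trillion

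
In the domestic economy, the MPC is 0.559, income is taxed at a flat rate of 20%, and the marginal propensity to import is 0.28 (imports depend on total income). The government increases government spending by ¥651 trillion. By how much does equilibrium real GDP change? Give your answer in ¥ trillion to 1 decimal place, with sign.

Government-spending multiplier = 1/(1 − c(1−t) + m) = 1/(1 − 0.559×0.8 + 0.28) = 1/0.8328 ≈ 1.201.
ΔY = k × ΔG = (+¥651 trillion) / 0.8328 ≈ +¥781.7 trillion.

+¥781.7 trillion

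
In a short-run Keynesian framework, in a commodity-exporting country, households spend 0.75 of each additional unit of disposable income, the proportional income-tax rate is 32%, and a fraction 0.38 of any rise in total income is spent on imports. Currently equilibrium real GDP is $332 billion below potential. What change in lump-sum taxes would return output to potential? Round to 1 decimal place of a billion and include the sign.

−$385.1 billion

Spending multiplier = 1/(1 − c(1−t) + m) = 1/(1 − 0.75×0.68 + 0.38) = 1/0.87 ≈ 1.149.
Tax multiplier = −c·k = −0.75/0.87 ≈ −0.862. Need ΔY = +$332 billion, so ΔT = ΔY/(−c·k) = −(+$332 billion) × 0.87 / 0.75 ≈ −$385.1 billion.
The government should cut lump-sum taxes by $385.1 billion.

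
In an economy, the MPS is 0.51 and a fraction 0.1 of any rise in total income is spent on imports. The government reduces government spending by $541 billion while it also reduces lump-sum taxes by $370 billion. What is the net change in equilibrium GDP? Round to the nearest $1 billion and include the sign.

MPC = 1 − MPS = 1 − 0.51 = 0.49.
Expenditure multiplier = 1/(1 − c + m) = 1/(1 − 0.49 + 0.1) = 1/0.61 ≈ 1.639.
ΔG contributes k·ΔG = (−$541 billion) / 0.61 ≈ −$886.9 billion.
ΔT of −$370 billion changes first-round spending by −c·ΔT = +$181.3 billion, contributing k·(−c·ΔT) = (+$181.3 billion) / 0.61 ≈ +$297.2 billion.
Net ΔY = k(ΔG − c·ΔT) = (−$359.7 billion) / 0.61 ≈ −$590 billion.

−$590 billion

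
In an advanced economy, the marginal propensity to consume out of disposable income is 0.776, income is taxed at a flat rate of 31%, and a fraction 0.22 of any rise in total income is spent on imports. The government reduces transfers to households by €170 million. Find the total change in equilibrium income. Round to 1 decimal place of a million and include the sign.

The transfer change shifts disposable income by −€170 million, so first-round consumption changes by c·ΔTR = 0.776 × (−€170 million) = −€131.92 million.
Expenditure multiplier = 1/(1 − c(1−t) + m) = 1/(1 − 0.776×0.69 + 0.22) = 1/0.68456 ≈ 1.461.
The transfer multiplier is c × k ≈ 1.134, so ΔY = k × (c·ΔTR) = (−€131.92 million) / 0.68456 ≈ −€192.7 million.

−€192.7 million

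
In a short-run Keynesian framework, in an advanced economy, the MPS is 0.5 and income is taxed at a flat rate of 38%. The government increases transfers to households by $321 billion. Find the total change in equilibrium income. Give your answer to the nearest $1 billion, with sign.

+$233 billion

MPC = 1 − MPS = 1 − 0.5 = 0.5.
The transfer change shifts disposable income by +$321 billion, so first-round consumption changes by c·ΔTR = 0.5 × (+$321 billion) = +$160.5 billion.
Expenditure multiplier = 1/(1 − c(1−t)) = 1/(1 − 0.5×0.62) = 1/0.69 ≈ 1.449.
The transfer multiplier is c × k ≈ 0.725, so ΔY = k × (c·ΔTR) = (+$160.5 billion) / 0.69 ≈ +$233 billion.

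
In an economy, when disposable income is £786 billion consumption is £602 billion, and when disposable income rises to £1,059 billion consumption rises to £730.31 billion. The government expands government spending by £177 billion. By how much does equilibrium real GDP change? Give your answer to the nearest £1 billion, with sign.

+£334 billion

MPC = ΔC/ΔYd = (730.31 − 602)/(1,059 − 786) = 128.31/273 = 0.47.
Government-spending multiplier = 1/(1 − MPC) = 1/(1 − 0.47) = 1/0.53 ≈ 1.887.
ΔY = k × ΔG = (+£177 billion) / 0.53 ≈ +£334 billion.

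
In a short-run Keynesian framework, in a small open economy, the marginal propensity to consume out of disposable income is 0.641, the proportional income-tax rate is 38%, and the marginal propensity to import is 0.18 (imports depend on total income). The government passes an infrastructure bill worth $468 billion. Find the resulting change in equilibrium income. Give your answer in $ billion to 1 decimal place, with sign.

Government-spending multiplier = 1/(1 − c(1−t) + m) = 1/(1 − 0.641×0.62 + 0.18) = 1/0.78258 ≈ 1.278.
ΔY = k × ΔG = (+$468 billion) / 0.78258 ≈ +$598 billion.

+$598.0 billion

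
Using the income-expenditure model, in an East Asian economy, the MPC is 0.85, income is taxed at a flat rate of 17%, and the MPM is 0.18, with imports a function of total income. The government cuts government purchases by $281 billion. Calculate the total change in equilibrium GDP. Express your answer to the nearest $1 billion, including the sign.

−$592 billion

Government-spending multiplier = 1/(1 − c(1−t) + m) = 1/(1 − 0.85×0.83 + 0.18) = 1/0.4745 ≈ 2.107.
ΔY = k × ΔG = (−$281 billion) / 0.4745 ≈ −$592 billion.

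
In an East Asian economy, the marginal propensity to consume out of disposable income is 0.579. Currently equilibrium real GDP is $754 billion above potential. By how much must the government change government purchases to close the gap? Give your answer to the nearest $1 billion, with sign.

−$317 billion

Spending multiplier = 1/(1 − MPC) = 1/(1 − 0.579) = 1/0.421 ≈ 2.375.
Need ΔY = −$754 billion, so ΔG = ΔY/k = (−$754 billion) × 0.421 ≈ −$317 billion.
The government should cut government purchases by $317 billion.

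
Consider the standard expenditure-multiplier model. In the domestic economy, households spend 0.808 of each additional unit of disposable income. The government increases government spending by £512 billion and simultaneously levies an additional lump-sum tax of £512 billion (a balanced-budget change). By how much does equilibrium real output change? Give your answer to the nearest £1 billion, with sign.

+£512 billion

Expenditure multiplier = 1/(1 − MPC) = 1/(1 − 0.808) = 1/0.192 ≈ 5.208.
ΔG contributes k·ΔG = (+£512 billion) / 0.192 ≈ +£2,666.7 billion.
ΔT of +£512 billion changes first-round spending by −c·ΔT = −£413.696 billion, contributing k·(−c·ΔT) = (−£413.696 billion) / 0.192 ≈ −£2,154.7 billion.
With ΔG = ΔT and no other leakages, the balanced-budget multiplier is 1, so ΔY = ΔG = +£512 billion.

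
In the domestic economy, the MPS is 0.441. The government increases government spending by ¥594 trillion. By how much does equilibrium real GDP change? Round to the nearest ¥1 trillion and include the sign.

MPC = 1 − MPS = 1 − 0.441 = 0.559.
Expenditure multiplier = 1/(1 − MPC) = 1/(1 − 0.559) = 1/0.441 ≈ 2.268.
ΔY = k × ΔG = (+¥594 trillion) / 0.441 ≈ +¥1,347 trillion.

+¥1,347 trillion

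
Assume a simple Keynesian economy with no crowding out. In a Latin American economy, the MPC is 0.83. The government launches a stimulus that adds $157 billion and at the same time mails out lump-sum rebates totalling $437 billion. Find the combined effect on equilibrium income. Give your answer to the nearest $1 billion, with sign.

Expenditure multiplier = 1/(1 − MPC) = 1/(1 − 0.83) = 1/0.17 ≈ 5.882.
ΔG contributes k·ΔG = (+$157 billion) / 0.17 ≈ +$923.5 billion.
ΔT of −$437 billion changes first-round spending by −c·ΔT = +$362.71 billion, contributing k·(−c·ΔT) = (+$362.71 billion) / 0.17 ≈ +$2,133.6 billion.
Net ΔY = k(ΔG − c·ΔT) = (+$519.71 billion) / 0.17 ≈ +$3,057 billion.

+$3,057 billion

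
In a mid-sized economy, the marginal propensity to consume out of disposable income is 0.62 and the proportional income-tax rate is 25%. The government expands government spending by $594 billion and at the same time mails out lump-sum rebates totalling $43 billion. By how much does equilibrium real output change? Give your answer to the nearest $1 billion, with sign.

Expenditure multiplier = 1/(1 − c(1−t)) = 1/(1 − 0.62×0.75) = 1/0.535 ≈ 1.869.
ΔG contributes k·ΔG = (+$594 billion) / 0.535 ≈ +$1,110.3 billion.
ΔT of −$43 billion changes first-round spending by −c·ΔT = +$26.66 billion, contributing k·(−c·ΔT) = (+$26.66 billion) / 0.535 ≈ +$49.8 billion.
Net ΔY = k(ΔG − c·ΔT) = (+$620.66 billion) / 0.535 ≈ +$1,160 billion.

+$1,160 billion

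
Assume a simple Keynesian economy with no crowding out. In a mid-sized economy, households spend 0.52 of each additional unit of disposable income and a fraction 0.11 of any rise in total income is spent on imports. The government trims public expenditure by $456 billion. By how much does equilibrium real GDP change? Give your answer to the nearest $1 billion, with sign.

Government-spending multiplier = 1/(1 − c + m) = 1/(1 − 0.52 + 0.11) = 1/0.59 ≈ 1.695.
ΔY = k × ΔG = (−$456 billion) / 0.59 ≈ −$773 billion.

−$773 billion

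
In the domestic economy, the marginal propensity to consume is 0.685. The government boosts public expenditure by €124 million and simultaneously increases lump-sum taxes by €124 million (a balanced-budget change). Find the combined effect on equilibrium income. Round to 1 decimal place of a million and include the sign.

+€124.0 million

Expenditure multiplier = 1/(1 − MPC) = 1/(1 − 0.685) = 1/0.315 ≈ 3.175.
ΔG contributes k·ΔG = (+€124 million) / 0.315 ≈ +€393.7 million.
ΔT of +€124 million changes first-round spending by −c·ΔT = −€84.94 million, contributing k·(−c·ΔT) = (−€84.94 million) / 0.315 ≈ −€269.7 million.
With ΔG = ΔT and no other leakages, the balanced-budget multiplier is 1, so ΔY = ΔG = +€124 million.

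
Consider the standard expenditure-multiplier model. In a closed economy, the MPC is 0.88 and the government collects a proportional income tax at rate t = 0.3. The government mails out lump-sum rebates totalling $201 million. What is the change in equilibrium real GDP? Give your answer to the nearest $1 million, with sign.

A lump-sum tax change of −$201 million shifts disposable income by +$201 million; first-round consumption changes by −c × ΔT = −0.88 × (−$201 million) = +$176.88 million.
Expenditure multiplier = 1/(1 − c(1−t)) = 1/(1 − 0.88×0.7) = 1/0.384 ≈ 2.604.
The tax multiplier is −c × k ≈ −2.292, so ΔY = k × (−c·ΔT) = (+$176.88 million) / 0.384 ≈ +$461 million.

+$461 million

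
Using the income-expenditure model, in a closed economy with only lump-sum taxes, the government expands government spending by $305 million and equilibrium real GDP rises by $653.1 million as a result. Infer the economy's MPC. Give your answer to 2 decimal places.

Implied spending multiplier k = ΔY/ΔG = 653.1/305 ≈ 2.1413.
Since k = 1/(1 − MPC), MPC = 1 − 1/k = 1 − ΔG/ΔY = 1 − 305/653.1 ≈ 0.53.

0.53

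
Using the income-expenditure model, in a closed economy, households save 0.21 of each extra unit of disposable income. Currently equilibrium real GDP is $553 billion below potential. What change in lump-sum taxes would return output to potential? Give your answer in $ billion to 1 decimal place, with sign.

MPC = 1 − MPS = 1 − 0.21 = 0.79.
Spending multiplier = 1/(1 − MPC) = 1/(1 − 0.79) = 1/0.21 ≈ 4.762.
Tax multiplier = −c·k = −0.79/0.21 ≈ −3.762. Need ΔY = +$553 billion, so ΔT = ΔY/(−c·k) = −(+$553 billion) × 0.21 / 0.79 = −$147 billion.
The government should cut lump-sum taxes by $147 billion.

−$147.0 billion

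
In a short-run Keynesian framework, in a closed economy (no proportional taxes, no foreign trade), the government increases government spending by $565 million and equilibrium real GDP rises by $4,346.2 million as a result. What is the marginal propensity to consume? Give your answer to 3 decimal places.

0.870

Implied spending multiplier k = ΔY/ΔG = 4,346.2/565 ≈ 7.6924.
Since k = 1/(1 − MPC), MPC = 1 − 1/k = 1 − ΔG/ΔY = 1 − 565/4,346.2 ≈ 0.870.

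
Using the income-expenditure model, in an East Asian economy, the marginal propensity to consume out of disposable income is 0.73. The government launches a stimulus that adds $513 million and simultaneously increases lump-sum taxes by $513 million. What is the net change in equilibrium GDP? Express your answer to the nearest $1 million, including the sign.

Expenditure multiplier = 1/(1 − MPC) = 1/(1 − 0.73) = 1/0.27 ≈ 3.704.
ΔG contributes k·ΔG = (+$513 million) / 0.27 = +$1,900 million.
ΔT of +$513 million changes first-round spending by −c·ΔT = −$374.49 million, contributing k·(−c·ΔT) = (−$374.49 million) / 0.27 = −$1,387 million.
With ΔG = ΔT and no other leakages, the balanced-budget multiplier is 1, so ΔY = ΔG = +$513 million.

+$513 million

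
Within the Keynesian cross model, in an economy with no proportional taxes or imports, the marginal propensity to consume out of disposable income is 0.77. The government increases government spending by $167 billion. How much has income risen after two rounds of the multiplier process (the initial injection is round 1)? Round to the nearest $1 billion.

Round 1 adds ΔG = $167 billion; each later round is MPC = 0.77 times the previous.
After 2 rounds: 167 + 128.59 = ΔG·(1 − c^2)/(1 − c) = 167 × (1 − 0.5929)/0.23 ≈ $296 billion.

$296 billion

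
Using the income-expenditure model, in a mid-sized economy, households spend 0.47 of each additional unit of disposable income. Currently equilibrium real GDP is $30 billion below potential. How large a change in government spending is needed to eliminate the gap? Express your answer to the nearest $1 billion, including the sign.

Spending multiplier = 1/(1 − MPC) = 1/(1 − 0.47) = 1/0.53 ≈ 1.887.
Need ΔY = +$30 billion, so ΔG = ΔY/k = (+$30 billion) × 0.53 ≈ +$16 billion.
The government should increase government spending by $16 billion.

+$16 billion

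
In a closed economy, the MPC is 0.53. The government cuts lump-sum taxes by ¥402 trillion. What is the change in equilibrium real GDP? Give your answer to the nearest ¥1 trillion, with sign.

+¥453 trillion

A lump-sum tax change of −¥402 trillion shifts disposable income by +¥402 trillion; first-round consumption changes by −c × ΔT = −0.53 × (−¥402 trillion) = +¥213.06 trillion.
Expenditure multiplier = 1/(1 − MPC) = 1/(1 − 0.53) = 1/0.47 ≈ 2.128.
The tax multiplier is −c × k ≈ −1.128, so ΔY = k × (−c·ΔT) = (+¥213.06 trillion) / 0.47 ≈ +¥453 trillion.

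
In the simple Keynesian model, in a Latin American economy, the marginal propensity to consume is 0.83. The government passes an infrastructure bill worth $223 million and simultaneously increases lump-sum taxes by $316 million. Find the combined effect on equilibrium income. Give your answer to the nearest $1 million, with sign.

−$231 million

Expenditure multiplier = 1/(1 − MPC) = 1/(1 − 0.83) = 1/0.17 ≈ 5.882.
ΔG contributes k·ΔG = (+$223 million) / 0.17 ≈ +$1,311.8 million.
ΔT of +$316 million changes first-round spending by −c·ΔT = −$262.28 million, contributing k·(−c·ΔT) = (−$262.28 million) / 0.17 ≈ −$1,542.8 million.
Net ΔY = k(ΔG − c·ΔT) = (−$39.28 million) / 0.17 ≈ −$231 million.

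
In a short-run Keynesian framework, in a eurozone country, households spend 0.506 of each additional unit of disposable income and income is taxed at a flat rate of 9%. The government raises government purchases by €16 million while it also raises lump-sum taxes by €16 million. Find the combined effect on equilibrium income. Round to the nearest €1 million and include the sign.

Expenditure multiplier = 1/(1 − c(1−t)) = 1/(1 − 0.506×0.91) = 1/0.53954 ≈ 1.853.
ΔG contributes k·ΔG = (+€16 million) / 0.53954 ≈ +€29.7 million.
ΔT of +€16 million changes first-round spending by −c·ΔT = −€8.096 million, contributing k·(−c·ΔT) = (−€8.096 million) / 0.53954 ≈ −€15 million.
Net ΔY = k(ΔG − c·ΔT) = (+€7.904 million) / 0.53954 ≈ +€15 million.

+€15 million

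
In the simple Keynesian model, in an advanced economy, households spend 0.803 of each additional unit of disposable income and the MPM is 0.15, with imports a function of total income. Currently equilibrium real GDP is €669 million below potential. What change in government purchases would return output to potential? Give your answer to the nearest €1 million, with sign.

+€232 million

Spending multiplier = 1/(1 − c + m) = 1/(1 − 0.803 + 0.15) = 1/0.347 ≈ 2.882.
Need ΔY = +€669 million, so ΔG = ΔY/k = (+€669 million) × 0.347 ≈ +€232 million.
The government should increase government purchases by €232 million.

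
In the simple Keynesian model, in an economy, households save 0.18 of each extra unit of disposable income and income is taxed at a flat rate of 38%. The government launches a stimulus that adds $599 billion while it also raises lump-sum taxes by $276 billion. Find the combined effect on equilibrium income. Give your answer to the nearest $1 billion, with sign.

MPC = 1 − MPS = 1 − 0.18 = 0.82.
Expenditure multiplier = 1/(1 − c(1−t)) = 1/(1 − 0.82×0.62) = 1/0.4916 ≈ 2.034.
ΔG contributes k·ΔG = (+$599 billion) / 0.4916 ≈ +$1,218.5 billion.
ΔT of +$276 billion changes first-round spending by −c·ΔT = −$226.32 billion, contributing k·(−c·ΔT) = (−$226.32 billion) / 0.4916 ≈ −$460.4 billion.
Net ΔY = k(ΔG − c·ΔT) = (+$372.68 billion) / 0.4916 ≈ +$758 billion.

+$758 billion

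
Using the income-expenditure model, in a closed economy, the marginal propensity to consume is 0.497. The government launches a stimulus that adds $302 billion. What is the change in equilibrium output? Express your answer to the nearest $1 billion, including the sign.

+$600 billion

Expenditure multiplier = 1/(1 − MPC) = 1/(1 − 0.497) = 1/0.503 ≈ 1.988.
ΔY = k × ΔG = (+$302 billion) / 0.503 ≈ +$600 billion.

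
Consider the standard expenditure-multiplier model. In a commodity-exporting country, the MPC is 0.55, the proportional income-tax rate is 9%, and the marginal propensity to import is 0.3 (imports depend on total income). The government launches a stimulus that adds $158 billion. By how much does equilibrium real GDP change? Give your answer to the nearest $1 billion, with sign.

+$198 billion

Spending multiplier = 1/(1 − c(1−t) + m) = 1/(1 − 0.55×0.91 + 0.3) = 1/0.7995 ≈ 1.251.
ΔY = k × ΔG = (+$158 billion) / 0.7995 ≈ +$198 billion.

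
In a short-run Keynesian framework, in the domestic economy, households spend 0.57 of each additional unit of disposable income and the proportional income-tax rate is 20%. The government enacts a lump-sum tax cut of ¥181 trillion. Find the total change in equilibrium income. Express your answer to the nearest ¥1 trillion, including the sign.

A lump-sum tax change of −¥181 trillion shifts disposable income by +¥181 trillion; first-round consumption changes by −c × ΔT = −0.57 × (−¥181 trillion) = +¥103.17 trillion.
Expenditure multiplier = 1/(1 − c(1−t)) = 1/(1 − 0.57×0.8) = 1/0.544 ≈ 1.838.
The tax multiplier is −c × k ≈ −1.048, so ΔY = k × (−c·ΔT) = (+¥103.17 trillion) / 0.544 ≈ +¥190 trillion.

+¥190 trillion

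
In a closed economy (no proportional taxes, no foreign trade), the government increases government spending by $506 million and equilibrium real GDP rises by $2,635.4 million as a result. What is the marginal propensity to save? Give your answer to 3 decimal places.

0.192

Implied spending multiplier k = ΔY/ΔG = 2,635.4/506 ≈ 5.2083.
Since k = 1/(1 − MPC), MPC = 1 − 1/k = 1 − ΔG/ΔY = 1 − 506/2,635.4 ≈ 0.808.
MPS = 1 − MPC = 0.192.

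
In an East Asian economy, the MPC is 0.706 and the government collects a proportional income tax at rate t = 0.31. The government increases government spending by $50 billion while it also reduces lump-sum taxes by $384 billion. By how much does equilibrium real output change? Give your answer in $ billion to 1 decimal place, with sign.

Expenditure multiplier = 1/(1 − c(1−t)) = 1/(1 − 0.706×0.69) = 1/0.51286 ≈ 1.95.
ΔG contributes k·ΔG = (+$50 billion) / 0.51286 ≈ +$97.5 billion.
ΔT of −$384 billion changes first-round spending by −c·ΔT = +$271.104 billion, contributing k·(−c·ΔT) = (+$271.104 billion) / 0.51286 ≈ +$528.6 billion.
Net ΔY = k(ΔG − c·ΔT) = (+$321.104 billion) / 0.51286 ≈ +$626.1 billion.

+$626.1 billion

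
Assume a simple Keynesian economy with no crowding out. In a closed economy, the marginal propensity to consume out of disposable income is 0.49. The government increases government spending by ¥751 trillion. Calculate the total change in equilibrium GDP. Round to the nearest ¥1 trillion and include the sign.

+¥1,473 trillion

Expenditure multiplier = 1/(1 − MPC) = 1/(1 − 0.49) = 1/0.51 ≈ 1.961.
ΔY = k × ΔG = (+¥751 trillion) / 0.51 ≈ +¥1,473 trillion.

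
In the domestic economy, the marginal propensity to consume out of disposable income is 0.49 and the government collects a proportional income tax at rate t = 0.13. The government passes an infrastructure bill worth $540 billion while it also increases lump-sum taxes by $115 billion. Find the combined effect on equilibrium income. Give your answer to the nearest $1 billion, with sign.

+$843 billion

Expenditure multiplier = 1/(1 − c(1−t)) = 1/(1 − 0.49×0.87) = 1/0.5737 ≈ 1.743.
ΔG contributes k·ΔG = (+$540 billion) / 0.5737 ≈ +$941.3 billion.
ΔT of +$115 billion changes first-round spending by −c·ΔT = −$56.35 billion, contributing k·(−c·ΔT) = (−$56.35 billion) / 0.5737 ≈ −$98.2 billion.
Net ΔY = k(ΔG − c·ΔT) = (+$483.65 billion) / 0.5737 ≈ +$843 billion.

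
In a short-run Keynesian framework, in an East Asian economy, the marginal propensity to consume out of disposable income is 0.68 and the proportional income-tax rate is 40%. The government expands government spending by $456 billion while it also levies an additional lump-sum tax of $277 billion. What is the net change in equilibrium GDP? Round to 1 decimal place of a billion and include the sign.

Expenditure multiplier = 1/(1 − c(1−t)) = 1/(1 − 0.68×0.6) = 1/0.592 ≈ 1.689.
ΔG contributes k·ΔG = (+$456 billion) / 0.592 ≈ +$770.3 billion.
ΔT of +$277 billion changes first-round spending by −c·ΔT = −$188.36 billion, contributing k·(−c·ΔT) = (−$188.36 billion) / 0.592 ≈ −$318.2 billion.
Net ΔY = k(ΔG − c·ΔT) = (+$267.64 billion) / 0.592 ≈ +$452.1 billion.

+$452.1 billion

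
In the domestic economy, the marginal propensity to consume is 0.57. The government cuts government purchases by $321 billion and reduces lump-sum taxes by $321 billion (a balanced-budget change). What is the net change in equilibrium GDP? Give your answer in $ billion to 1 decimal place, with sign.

Expenditure multiplier = 1/(1 − MPC) = 1/(1 − 0.57) = 1/0.43 ≈ 2.326.
ΔG contributes k·ΔG = (−$321 billion) / 0.43 ≈ −$746.5 billion.
ΔT of −$321 billion changes first-round spending by −c·ΔT = +$182.97 billion, contributing k·(−c·ΔT) = (+$182.97 billion) / 0.43 ≈ +$425.5 billion.
With ΔG = ΔT and no other leakages, the balanced-budget multiplier is 1, so ΔY = ΔG = −$321 billion.

−$321.0 billion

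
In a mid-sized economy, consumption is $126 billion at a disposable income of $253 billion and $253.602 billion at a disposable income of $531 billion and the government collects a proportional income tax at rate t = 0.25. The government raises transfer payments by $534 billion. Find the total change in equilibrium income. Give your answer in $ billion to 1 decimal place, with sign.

MPC = ΔC/ΔYd = (253.602 − 126)/(531 − 253) = 127.602/278 = 0.459.
The transfer change shifts disposable income by +$534 billion, so first-round consumption changes by c·ΔTR = 0.459 × (+$534 billion) = +$245.106 billion.
Expenditure multiplier = 1/(1 − c(1−t)) = 1/(1 − 0.459×0.75) = 1/0.65575 ≈ 1.525.
The transfer multiplier is c × k ≈ 0.7, so ΔY = k × (c·ΔTR) = (+$245.106 billion) / 0.65575 ≈ +$373.8 billion.

+$373.8 billion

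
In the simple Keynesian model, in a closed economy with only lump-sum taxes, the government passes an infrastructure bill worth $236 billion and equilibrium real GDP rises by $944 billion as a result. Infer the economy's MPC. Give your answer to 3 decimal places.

0.750

Implied spending multiplier k = ΔY/ΔG = 944/236 = 4.
Since k = 1/(1 − MPC), MPC = 1 − 1/k = 1 − ΔG/ΔY = 1 − 236/944 = 0.750.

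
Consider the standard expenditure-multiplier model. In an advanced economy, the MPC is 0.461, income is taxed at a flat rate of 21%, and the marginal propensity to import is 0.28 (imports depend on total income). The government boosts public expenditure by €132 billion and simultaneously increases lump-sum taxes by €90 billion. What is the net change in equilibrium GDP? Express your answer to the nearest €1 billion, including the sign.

+€99 billion

Expenditure multiplier = 1/(1 − c(1−t) + m) = 1/(1 − 0.461×0.79 + 0.28) = 1/0.91581 ≈ 1.092.
ΔG contributes k·ΔG = (+€132 billion) / 0.91581 ≈ +€144.1 billion.
ΔT of +€90 billion changes first-round spending by −c·ΔT = −€41.49 billion, contributing k·(−c·ΔT) = (−€41.49 billion) / 0.91581 ≈ −€45.3 billion.
Net ΔY = k(ΔG − c·ΔT) = (+€90.51 billion) / 0.91581 ≈ +€99 billion.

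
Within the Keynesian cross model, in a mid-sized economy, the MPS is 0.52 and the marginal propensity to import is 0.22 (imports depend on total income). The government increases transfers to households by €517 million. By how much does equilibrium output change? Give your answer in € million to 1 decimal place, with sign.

+€335.4 million

MPC = 1 − MPS = 1 − 0.52 = 0.48.
The transfer change shifts disposable income by +€517 million, so first-round consumption changes by c·ΔTR = 0.48 × (+€517 million) = +€248.16 million.
Expenditure multiplier = 1/(1 − c + m) = 1/(1 − 0.48 + 0.22) = 1/0.74 ≈ 1.351.
The transfer multiplier is c × k ≈ 0.649, so ΔY = k × (c·ΔTR) = (+€248.16 million) / 0.74 ≈ +€335.4 million.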